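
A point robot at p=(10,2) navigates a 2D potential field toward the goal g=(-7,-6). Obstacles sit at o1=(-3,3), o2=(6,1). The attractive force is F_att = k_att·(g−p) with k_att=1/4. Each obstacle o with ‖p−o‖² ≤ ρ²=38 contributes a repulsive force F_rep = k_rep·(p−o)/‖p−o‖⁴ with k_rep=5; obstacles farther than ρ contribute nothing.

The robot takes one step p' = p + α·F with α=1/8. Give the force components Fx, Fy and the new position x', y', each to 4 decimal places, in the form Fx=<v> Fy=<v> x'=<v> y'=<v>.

Fx=-4.1808 Fy=-1.9827 x'=9.4774 y'=1.7522

F_att = 1/4·(g−p) = 1/4·(-17,-8) = (-4.2500,-2.0000)
o1: d²=170 > ρ²=38 → inactive
o2: d²=17 ≤ ρ²=38; F_rep = 5·(4,1)/17² = (0.0692,0.0173)
F = F_att + ΣF_rep = (-4.1808,-1.9827)
p' = p + 1/8·F = (9.4774,1.7522)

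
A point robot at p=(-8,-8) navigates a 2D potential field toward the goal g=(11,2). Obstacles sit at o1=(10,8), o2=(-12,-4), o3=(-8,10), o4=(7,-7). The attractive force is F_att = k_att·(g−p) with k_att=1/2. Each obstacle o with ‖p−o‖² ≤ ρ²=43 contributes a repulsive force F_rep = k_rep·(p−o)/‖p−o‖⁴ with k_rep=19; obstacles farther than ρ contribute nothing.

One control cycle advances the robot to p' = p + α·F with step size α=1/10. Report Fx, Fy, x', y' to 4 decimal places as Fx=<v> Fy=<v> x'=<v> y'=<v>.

Fx=9.5742 Fy=4.9258 x'=-7.0426 y'=-7.5074

F_att = 1/2·(g−p) = 1/2·(19,10) = (9.5000,5.0000)
o1: d²=580 > ρ²=43 → inactive
o2: d²=32 ≤ ρ²=43; F_rep = 19·(4,-4)/32² = (0.0742,-0.0742)
o3: d²=324 > ρ²=43 → inactive
o4: d²=226 > ρ²=43 → inactive
F = F_att + ΣF_rep = (9.5742,4.9258)
p' = p + 1/10·F = (-7.0426,-7.5074)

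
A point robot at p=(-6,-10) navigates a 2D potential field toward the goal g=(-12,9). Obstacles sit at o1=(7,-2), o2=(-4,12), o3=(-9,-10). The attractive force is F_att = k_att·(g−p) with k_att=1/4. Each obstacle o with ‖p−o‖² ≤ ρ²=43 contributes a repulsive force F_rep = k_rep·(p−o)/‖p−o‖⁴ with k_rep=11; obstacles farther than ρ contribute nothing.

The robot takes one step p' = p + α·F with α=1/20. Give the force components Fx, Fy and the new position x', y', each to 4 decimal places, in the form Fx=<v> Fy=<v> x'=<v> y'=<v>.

F_att = 1/4·(g−p) = 1/4·(-6,19) = (-1.5000,4.7500)
o1: d²=233 > ρ²=43 → inactive
o2: d²=488 > ρ²=43 → inactive
o3: d²=9 ≤ ρ²=43; F_rep = 11·(3,0)/9² = (0.4074,0.0000)
F = F_att + ΣF_rep = (-1.0926,4.7500)
p' = p + 1/20·F = (-6.0546,-9.7625)

Fx=-1.0926 Fy=4.7500 x'=-6.0546 y'=-9.7625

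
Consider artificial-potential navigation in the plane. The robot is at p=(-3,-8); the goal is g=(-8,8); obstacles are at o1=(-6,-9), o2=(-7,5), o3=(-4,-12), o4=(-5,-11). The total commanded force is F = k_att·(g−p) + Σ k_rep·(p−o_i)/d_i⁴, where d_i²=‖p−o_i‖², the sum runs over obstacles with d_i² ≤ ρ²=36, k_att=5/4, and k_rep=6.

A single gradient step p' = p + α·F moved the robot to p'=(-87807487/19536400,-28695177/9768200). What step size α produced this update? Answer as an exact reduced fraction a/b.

α = 1/4

F_att = 5/4·(g−p) = 5/4·(-5,16) = (-6.2500,20.0000)
o1: d²=10 ≤ ρ²=36; F_rep = 6·(3,1)/10² = (0.1800,0.0600)
o2: d²=185 > ρ²=36 → inactive
o3: d²=17 ≤ ρ²=36; F_rep = 6·(1,4)/17² = (0.0208,0.0830)
o4: d²=13 ≤ ρ²=36; F_rep = 6·(2,3)/13² = (0.0710,0.1065)
F = F_att + ΣF_rep = (-5.9782,20.2496)
Δp = p'−p = (-1.4946,5.0624); α = Δx/Fx = (-29198287/19536400) / (-29198287/4884100) = 1/4
check: Δy/Fy = (49450423/9768200) / (49450423/2442050) = 1/4 ✓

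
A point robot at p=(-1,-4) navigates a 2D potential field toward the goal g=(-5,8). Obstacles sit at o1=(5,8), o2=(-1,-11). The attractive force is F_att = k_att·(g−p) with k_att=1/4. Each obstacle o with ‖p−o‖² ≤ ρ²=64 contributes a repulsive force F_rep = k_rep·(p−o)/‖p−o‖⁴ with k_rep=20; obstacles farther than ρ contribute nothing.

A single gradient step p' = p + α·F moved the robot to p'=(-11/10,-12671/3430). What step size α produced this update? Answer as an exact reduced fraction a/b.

F_att = 1/4·(g−p) = 1/4·(-4,12) = (-1.0000,3.0000)
o1: d²=180 > ρ²=64 → inactive
o2: d²=49 ≤ ρ²=64; F_rep = 20·(0,7)/49² = (0.0000,0.0583)
F = F_att + ΣF_rep = (-1.0000,3.0583)
Δp = p'−p = (-0.1000,0.3058); α = Δx/Fx = (-1/10) / (-1) = 1/10
check: Δy/Fy = (1049/3430) / (1049/343) = 1/10 ✓

α = 1/10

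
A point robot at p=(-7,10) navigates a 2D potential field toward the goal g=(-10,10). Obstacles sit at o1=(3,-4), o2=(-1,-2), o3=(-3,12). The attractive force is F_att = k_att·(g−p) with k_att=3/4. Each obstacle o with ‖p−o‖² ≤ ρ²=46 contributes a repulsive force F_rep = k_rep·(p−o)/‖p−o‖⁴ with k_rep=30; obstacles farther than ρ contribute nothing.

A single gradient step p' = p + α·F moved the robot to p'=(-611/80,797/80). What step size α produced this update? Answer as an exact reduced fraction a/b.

α = 1/4

F_att = 3/4·(g−p) = 3/4·(-3,0) = (-2.2500,0.0000)
o1: d²=296 > ρ²=46 → inactive
o2: d²=180 > ρ²=46 → inactive
o3: d²=20 ≤ ρ²=46; F_rep = 30·(-4,-2)/20² = (-0.3000,-0.1500)
F = F_att + ΣF_rep = (-2.5500,-0.1500)
Δp = p'−p = (-0.6375,-0.0375); α = Δx/Fx = (-51/80) / (-51/20) = 1/4
check: Δy/Fy = (-3/80) / (-3/20) = 1/4 ✓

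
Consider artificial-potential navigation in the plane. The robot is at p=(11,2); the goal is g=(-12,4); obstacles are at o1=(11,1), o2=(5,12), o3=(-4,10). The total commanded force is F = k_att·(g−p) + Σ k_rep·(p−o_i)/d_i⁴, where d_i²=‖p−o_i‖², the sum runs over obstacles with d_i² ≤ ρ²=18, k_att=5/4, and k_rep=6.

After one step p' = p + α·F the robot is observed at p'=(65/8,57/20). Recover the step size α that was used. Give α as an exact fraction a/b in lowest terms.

F_att = 5/4·(g−p) = 5/4·(-23,2) = (-28.7500,2.5000)
o1: d²=1 ≤ ρ²=18; F_rep = 6·(0,1)/1² = (0.0000,6.0000)
o2: d²=136 > ρ²=18 → inactive
o3: d²=289 > ρ²=18 → inactive
F = F_att + ΣF_rep = (-28.7500,8.5000)
Δp = p'−p = (-2.8750,0.8500); α = Δx/Fx = (-23/8) / (-115/4) = 1/10
check: Δy/Fy = (17/20) / (17/2) = 1/10 ✓

α = 1/10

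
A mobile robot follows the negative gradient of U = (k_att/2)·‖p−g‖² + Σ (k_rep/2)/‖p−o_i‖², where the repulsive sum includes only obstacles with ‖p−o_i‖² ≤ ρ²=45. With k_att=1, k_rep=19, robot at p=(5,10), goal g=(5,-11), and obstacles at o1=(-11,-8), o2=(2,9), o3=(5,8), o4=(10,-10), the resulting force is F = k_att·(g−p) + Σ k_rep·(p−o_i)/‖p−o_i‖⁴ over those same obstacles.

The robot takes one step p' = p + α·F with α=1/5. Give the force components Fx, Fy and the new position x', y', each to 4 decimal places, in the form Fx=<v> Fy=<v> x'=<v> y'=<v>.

Fx=0.5700 Fy=-18.4350 x'=5.1140 y'=6.3130

F_att = 1·(g−p) = 1·(0,-21) = (0.0000,-21.0000)
o1: d²=580 > ρ²=45 → inactive
o2: d²=10 ≤ ρ²=45; F_rep = 19·(3,1)/10² = (0.5700,0.1900)
o3: d²=4 ≤ ρ²=45; F_rep = 19·(0,2)/4² = (0.0000,2.3750)
o4: d²=425 > ρ²=45 → inactive
F = F_att + ΣF_rep = (0.5700,-18.4350)
p' = p + 1/5·F = (5.1140,6.3130)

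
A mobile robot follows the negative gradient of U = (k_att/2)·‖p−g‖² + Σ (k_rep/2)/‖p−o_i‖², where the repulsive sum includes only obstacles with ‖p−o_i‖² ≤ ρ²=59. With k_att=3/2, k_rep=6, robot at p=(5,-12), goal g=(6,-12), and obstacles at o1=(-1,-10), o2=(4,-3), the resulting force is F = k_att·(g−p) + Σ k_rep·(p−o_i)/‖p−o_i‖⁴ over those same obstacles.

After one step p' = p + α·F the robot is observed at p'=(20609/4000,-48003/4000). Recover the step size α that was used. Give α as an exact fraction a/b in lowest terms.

α = 1/10

F_att = 3/2·(g−p) = 3/2·(1,0) = (1.5000,0.0000)
o1: d²=40 ≤ ρ²=59; F_rep = 6·(6,-2)/40² = (0.0225,-0.0075)
o2: d²=82 > ρ²=59 → inactive
F = F_att + ΣF_rep = (1.5225,-0.0075)
Δp = p'−p = (0.1522,-0.0008); α = Δx/Fx = (609/4000) / (609/400) = 1/10
check: Δy/Fy = (-3/4000) / (-3/400) = 1/10 ✓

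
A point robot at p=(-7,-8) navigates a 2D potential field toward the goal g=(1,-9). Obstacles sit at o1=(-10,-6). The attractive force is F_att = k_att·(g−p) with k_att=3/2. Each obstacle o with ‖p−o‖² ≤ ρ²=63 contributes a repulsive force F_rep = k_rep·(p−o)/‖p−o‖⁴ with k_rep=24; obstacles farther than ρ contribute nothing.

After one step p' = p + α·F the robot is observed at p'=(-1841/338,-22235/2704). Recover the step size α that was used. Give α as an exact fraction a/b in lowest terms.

F_att = 3/2·(g−p) = 3/2·(8,-1) = (12.0000,-1.5000)
o1: d²=13 ≤ ρ²=63; F_rep = 24·(3,-2)/13² = (0.4260,-0.2840)
F = F_att + ΣF_rep = (12.4260,-1.7840)
Δp = p'−p = (1.5533,-0.2230); α = Δx/Fx = (525/338) / (2100/169) = 1/8
check: Δy/Fy = (-603/2704) / (-603/338) = 1/8 ✓

α = 1/8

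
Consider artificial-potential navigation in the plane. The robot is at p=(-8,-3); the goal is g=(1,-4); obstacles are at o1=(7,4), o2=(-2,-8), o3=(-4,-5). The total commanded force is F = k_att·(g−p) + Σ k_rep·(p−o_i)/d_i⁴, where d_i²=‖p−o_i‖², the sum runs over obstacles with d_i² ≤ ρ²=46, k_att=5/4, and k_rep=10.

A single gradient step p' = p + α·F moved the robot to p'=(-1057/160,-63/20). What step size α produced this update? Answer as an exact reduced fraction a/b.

α = 1/8

F_att = 5/4·(g−p) = 5/4·(9,-1) = (11.2500,-1.2500)
o1: d²=274 > ρ²=46 → inactive
o2: d²=61 > ρ²=46 → inactive
o3: d²=20 ≤ ρ²=46; F_rep = 10·(-4,2)/20² = (-0.1000,0.0500)
F = F_att + ΣF_rep = (11.1500,-1.2000)
Δp = p'−p = (1.3938,-0.1500); α = Δx/Fx = (223/160) / (223/20) = 1/8
check: Δy/Fy = (-3/20) / (-6/5) = 1/8 ✓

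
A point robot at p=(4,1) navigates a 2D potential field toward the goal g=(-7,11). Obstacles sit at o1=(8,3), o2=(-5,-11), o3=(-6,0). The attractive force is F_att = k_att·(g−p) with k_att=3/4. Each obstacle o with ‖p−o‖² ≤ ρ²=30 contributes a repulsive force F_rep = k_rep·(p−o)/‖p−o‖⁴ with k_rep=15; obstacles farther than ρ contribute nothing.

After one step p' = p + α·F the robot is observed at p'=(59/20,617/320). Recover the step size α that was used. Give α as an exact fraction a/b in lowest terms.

F_att = 3/4·(g−p) = 3/4·(-11,10) = (-8.2500,7.5000)
o1: d²=20 ≤ ρ²=30; F_rep = 15·(-4,-2)/20² = (-0.1500,-0.0750)
o2: d²=225 > ρ²=30 → inactive
o3: d²=101 > ρ²=30 → inactive
F = F_att + ΣF_rep = (-8.4000,7.4250)
Δp = p'−p = (-1.0500,0.9281); α = Δx/Fx = (-21/20) / (-42/5) = 1/8
check: Δy/Fy = (297/320) / (297/40) = 1/8 ✓

α = 1/8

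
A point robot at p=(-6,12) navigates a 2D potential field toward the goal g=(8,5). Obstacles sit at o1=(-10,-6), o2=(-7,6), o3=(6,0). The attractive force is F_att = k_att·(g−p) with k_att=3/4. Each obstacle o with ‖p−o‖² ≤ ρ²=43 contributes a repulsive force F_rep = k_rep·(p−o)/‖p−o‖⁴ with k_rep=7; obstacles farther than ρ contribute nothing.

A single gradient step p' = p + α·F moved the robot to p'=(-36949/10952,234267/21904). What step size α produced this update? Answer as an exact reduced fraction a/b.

α = 1/4

F_att = 3/4·(g−p) = 3/4·(14,-7) = (10.5000,-5.2500)
o1: d²=340 > ρ²=43 → inactive
o2: d²=37 ≤ ρ²=43; F_rep = 7·(1,6)/37² = (0.0051,0.0307)
o3: d²=288 > ρ²=43 → inactive
F = F_att + ΣF_rep = (10.5051,-5.2193)
Δp = p'−p = (2.6263,-1.3048); α = Δx/Fx = (28763/10952) / (28763/2738) = 1/4
check: Δy/Fy = (-28581/21904) / (-28581/5476) = 1/4 ✓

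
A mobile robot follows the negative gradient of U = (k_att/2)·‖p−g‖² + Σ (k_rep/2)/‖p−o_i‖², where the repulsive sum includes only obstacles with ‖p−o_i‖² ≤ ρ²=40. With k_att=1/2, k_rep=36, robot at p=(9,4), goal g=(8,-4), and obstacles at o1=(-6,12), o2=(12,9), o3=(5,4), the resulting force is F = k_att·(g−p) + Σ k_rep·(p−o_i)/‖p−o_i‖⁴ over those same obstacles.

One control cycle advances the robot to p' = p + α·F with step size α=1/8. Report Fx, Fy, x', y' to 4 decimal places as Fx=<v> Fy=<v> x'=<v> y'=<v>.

F_att = 1/2·(g−p) = 1/2·(-1,-8) = (-0.5000,-4.0000)
o1: d²=289 > ρ²=40 → inactive
o2: d²=34 ≤ ρ²=40; F_rep = 36·(-3,-5)/34² = (-0.0934,-0.1557)
o3: d²=16 ≤ ρ²=40; F_rep = 36·(4,0)/16² = (0.5625,0.0000)
F = F_att + ΣF_rep = (-0.0309,-4.1557)
p' = p + 1/8·F = (8.9961,3.4805)

Fx=-0.0309 Fy=-4.1557 x'=8.9961 y'=3.4805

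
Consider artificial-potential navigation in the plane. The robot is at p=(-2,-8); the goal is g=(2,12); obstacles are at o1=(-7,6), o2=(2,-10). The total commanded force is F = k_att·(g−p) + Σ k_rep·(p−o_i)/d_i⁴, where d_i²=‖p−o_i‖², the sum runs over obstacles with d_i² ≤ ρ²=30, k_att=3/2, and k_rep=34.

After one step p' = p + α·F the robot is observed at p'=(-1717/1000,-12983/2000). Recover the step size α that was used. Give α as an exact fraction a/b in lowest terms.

α = 1/20

F_att = 3/2·(g−p) = 3/2·(4,20) = (6.0000,30.0000)
o1: d²=221 > ρ²=30 → inactive
o2: d²=20 ≤ ρ²=30; F_rep = 34·(-4,2)/20² = (-0.3400,0.1700)
F = F_att + ΣF_rep = (5.6600,30.1700)
Δp = p'−p = (0.2830,1.5085); α = Δx/Fx = (283/1000) / (283/50) = 1/20
check: Δy/Fy = (3017/2000) / (3017/100) = 1/20 ✓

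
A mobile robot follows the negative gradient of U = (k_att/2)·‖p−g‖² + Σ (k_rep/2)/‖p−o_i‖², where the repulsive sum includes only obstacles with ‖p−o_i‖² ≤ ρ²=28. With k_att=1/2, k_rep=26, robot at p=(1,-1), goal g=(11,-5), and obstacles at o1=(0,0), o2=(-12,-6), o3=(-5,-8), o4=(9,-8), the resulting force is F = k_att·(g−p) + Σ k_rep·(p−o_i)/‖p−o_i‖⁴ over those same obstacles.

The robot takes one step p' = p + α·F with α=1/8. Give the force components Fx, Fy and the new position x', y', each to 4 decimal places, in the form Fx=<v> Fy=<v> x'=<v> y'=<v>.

F_att = 1/2·(g−p) = 1/2·(10,-4) = (5.0000,-2.0000)
o1: d²=2 ≤ ρ²=28; F_rep = 26·(1,-1)/2² = (6.5000,-6.5000)
o2: d²=194 > ρ²=28 → inactive
o3: d²=85 > ρ²=28 → inactive
o4: d²=113 > ρ²=28 → inactive
F = F_att + ΣF_rep = (11.5000,-8.5000)
p' = p + 1/8·F = (2.4375,-2.0625)

Fx=11.5000 Fy=-8.5000 x'=2.4375 y'=-2.0625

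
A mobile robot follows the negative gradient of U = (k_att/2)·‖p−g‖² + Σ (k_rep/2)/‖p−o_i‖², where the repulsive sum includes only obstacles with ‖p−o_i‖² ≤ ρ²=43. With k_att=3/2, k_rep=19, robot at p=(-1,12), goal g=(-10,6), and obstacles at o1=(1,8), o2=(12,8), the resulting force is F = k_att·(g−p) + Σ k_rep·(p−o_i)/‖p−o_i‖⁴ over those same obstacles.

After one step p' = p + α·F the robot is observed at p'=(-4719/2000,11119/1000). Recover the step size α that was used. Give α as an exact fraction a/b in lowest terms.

F_att = 3/2·(g−p) = 3/2·(-9,-6) = (-13.5000,-9.0000)
o1: d²=20 ≤ ρ²=43; F_rep = 19·(-2,4)/20² = (-0.0950,0.1900)
o2: d²=185 > ρ²=43 → inactive
F = F_att + ΣF_rep = (-13.5950,-8.8100)
Δp = p'−p = (-1.3595,-0.8810); α = Δx/Fx = (-2719/2000) / (-2719/200) = 1/10
check: Δy/Fy = (-881/1000) / (-881/100) = 1/10 ✓

α = 1/10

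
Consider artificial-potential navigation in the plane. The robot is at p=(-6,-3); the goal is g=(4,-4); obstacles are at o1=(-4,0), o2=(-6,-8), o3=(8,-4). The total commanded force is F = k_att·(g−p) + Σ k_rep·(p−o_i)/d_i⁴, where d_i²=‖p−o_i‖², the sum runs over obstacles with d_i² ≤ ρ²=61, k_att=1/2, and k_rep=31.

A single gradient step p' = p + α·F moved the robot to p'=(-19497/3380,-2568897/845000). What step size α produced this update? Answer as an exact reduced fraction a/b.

F_att = 1/2·(g−p) = 1/2·(10,-1) = (5.0000,-0.5000)
o1: d²=13 ≤ ρ²=61; F_rep = 31·(-2,-3)/13² = (-0.3669,-0.5503)
o2: d²=25 ≤ ρ²=61; F_rep = 31·(0,5)/25² = (0.0000,0.2480)
o3: d²=197 > ρ²=61 → inactive
F = F_att + ΣF_rep = (4.6331,-0.8023)
Δp = p'−p = (0.2317,-0.0401); α = Δx/Fx = (783/3380) / (783/169) = 1/20
check: Δy/Fy = (-33897/845000) / (-33897/42250) = 1/20 ✓

α = 1/20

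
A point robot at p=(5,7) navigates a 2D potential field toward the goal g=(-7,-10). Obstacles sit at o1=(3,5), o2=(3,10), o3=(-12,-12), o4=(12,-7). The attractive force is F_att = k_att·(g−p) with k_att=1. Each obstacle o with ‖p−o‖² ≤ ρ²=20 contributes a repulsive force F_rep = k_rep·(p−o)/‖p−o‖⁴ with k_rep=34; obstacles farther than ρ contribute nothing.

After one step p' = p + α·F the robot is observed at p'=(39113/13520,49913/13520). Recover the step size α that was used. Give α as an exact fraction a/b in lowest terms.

F_att = 1·(g−p) = 1·(-12,-17) = (-12.0000,-17.0000)
o1: d²=8 ≤ ρ²=20; F_rep = 34·(2,2)/8² = (1.0625,1.0625)
o2: d²=13 ≤ ρ²=20; F_rep = 34·(2,-3)/13² = (0.4024,-0.6036)
o3: d²=650 > ρ²=20 → inactive
o4: d²=245 > ρ²=20 → inactive
F = F_att + ΣF_rep = (-10.5351,-16.5411)
Δp = p'−p = (-2.1070,-3.3082); α = Δx/Fx = (-28487/13520) / (-28487/2704) = 1/5
check: Δy/Fy = (-44727/13520) / (-44727/2704) = 1/5 ✓

α = 1/5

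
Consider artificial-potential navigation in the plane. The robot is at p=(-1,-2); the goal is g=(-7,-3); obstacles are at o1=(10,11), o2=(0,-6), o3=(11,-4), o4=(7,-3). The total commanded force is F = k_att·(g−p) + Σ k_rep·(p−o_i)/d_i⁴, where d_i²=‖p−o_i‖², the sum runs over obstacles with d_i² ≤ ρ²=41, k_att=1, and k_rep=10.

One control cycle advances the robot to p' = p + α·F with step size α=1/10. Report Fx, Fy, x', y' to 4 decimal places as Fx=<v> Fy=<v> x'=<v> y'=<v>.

Fx=-6.0346 Fy=-0.8616 x'=-1.6035 y'=-2.0862

F_att = 1·(g−p) = 1·(-6,-1) = (-6.0000,-1.0000)
o1: d²=290 > ρ²=41 → inactive
o2: d²=17 ≤ ρ²=41; F_rep = 10·(-1,4)/17² = (-0.0346,0.1384)
o3: d²=148 > ρ²=41 → inactive
o4: d²=65 > ρ²=41 → inactive
F = F_att + ΣF_rep = (-6.0346,-0.8616)
p' = p + 1/10·F = (-1.6035,-2.0862)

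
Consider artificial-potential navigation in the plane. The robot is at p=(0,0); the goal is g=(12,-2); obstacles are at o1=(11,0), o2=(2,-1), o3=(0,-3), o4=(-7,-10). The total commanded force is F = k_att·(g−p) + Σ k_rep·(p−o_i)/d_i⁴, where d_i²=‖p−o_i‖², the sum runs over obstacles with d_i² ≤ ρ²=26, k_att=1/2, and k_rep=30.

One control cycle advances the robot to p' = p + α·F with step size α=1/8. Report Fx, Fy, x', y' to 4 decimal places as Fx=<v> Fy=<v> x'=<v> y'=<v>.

Fx=3.6000 Fy=1.3111 x'=0.4500 y'=0.1639

F_att = 1/2·(g−p) = 1/2·(12,-2) = (6.0000,-1.0000)
o1: d²=121 > ρ²=26 → inactive
o2: d²=5 ≤ ρ²=26; F_rep = 30·(-2,1)/5² = (-2.4000,1.2000)
o3: d²=9 ≤ ρ²=26; F_rep = 30·(0,3)/9² = (0.0000,1.1111)
o4: d²=149 > ρ²=26 → inactive
F = F_att + ΣF_rep = (3.6000,1.3111)
p' = p + 1/8·F = (0.4500,0.1639)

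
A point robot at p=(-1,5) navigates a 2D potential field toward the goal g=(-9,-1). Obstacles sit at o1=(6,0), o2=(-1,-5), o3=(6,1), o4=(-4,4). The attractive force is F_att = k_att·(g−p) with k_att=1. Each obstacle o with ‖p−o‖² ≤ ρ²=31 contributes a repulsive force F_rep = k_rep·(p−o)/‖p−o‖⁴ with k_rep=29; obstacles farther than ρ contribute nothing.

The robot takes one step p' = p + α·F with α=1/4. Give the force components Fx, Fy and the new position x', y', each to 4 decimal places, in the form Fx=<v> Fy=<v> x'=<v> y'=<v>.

Fx=-7.1300 Fy=-5.7100 x'=-2.7825 y'=3.5725

F_att = 1·(g−p) = 1·(-8,-6) = (-8.0000,-6.0000)
o1: d²=74 > ρ²=31 → inactive
o2: d²=100 > ρ²=31 → inactive
o3: d²=65 > ρ²=31 → inactive
o4: d²=10 ≤ ρ²=31; F_rep = 29·(3,1)/10² = (0.8700,0.2900)
F = F_att + ΣF_rep = (-7.1300,-5.7100)
p' = p + 1/4·F = (-2.7825,3.5725)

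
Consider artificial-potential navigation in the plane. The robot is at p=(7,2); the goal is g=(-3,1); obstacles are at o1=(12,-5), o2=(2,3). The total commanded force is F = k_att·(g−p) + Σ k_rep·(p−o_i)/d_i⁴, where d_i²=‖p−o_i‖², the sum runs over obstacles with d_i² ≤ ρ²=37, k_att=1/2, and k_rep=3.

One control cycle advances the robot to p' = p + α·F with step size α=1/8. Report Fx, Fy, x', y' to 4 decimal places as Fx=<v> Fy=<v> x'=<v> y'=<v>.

F_att = 1/2·(g−p) = 1/2·(-10,-1) = (-5.0000,-0.5000)
o1: d²=74 > ρ²=37 → inactive
o2: d²=26 ≤ ρ²=37; F_rep = 3·(5,-1)/26² = (0.0222,-0.0044)
F = F_att + ΣF_rep = (-4.9778,-0.5044)
p' = p + 1/8·F = (6.3778,1.9369)

Fx=-4.9778 Fy=-0.5044 x'=6.3778 y'=1.9369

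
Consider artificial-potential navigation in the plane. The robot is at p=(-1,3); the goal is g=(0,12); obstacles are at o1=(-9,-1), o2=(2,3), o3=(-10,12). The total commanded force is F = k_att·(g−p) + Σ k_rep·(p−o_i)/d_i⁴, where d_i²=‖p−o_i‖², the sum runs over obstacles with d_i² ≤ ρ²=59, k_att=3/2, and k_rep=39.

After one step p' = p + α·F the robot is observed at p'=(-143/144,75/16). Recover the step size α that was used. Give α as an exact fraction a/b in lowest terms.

α = 1/8

F_att = 3/2·(g−p) = 3/2·(1,9) = (1.5000,13.5000)
o1: d²=80 > ρ²=59 → inactive
o2: d²=9 ≤ ρ²=59; F_rep = 39·(-3,0)/9² = (-1.4444,0.0000)
o3: d²=162 > ρ²=59 → inactive
F = F_att + ΣF_rep = (0.0556,13.5000)
Δp = p'−p = (0.0069,1.6875); α = Δx/Fx = (1/144) / (1/18) = 1/8
check: Δy/Fy = (27/16) / (27/2) = 1/8 ✓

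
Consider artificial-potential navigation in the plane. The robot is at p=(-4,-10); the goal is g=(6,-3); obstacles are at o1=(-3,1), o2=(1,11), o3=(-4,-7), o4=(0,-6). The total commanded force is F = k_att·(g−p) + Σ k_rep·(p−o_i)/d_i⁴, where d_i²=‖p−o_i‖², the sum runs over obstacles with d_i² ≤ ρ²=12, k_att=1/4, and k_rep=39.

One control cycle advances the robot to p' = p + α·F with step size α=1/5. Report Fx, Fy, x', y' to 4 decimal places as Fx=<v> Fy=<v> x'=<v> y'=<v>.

F_att = 1/4·(g−p) = 1/4·(10,7) = (2.5000,1.7500)
o1: d²=122 > ρ²=12 → inactive
o2: d²=466 > ρ²=12 → inactive
o3: d²=9 ≤ ρ²=12; F_rep = 39·(0,-3)/9² = (0.0000,-1.4444)
o4: d²=32 > ρ²=12 → inactive
F = F_att + ΣF_rep = (2.5000,0.3056)
p' = p + 1/5·F = (-3.5000,-9.9389)

Fx=2.5000 Fy=0.3056 x'=-3.5000 y'=-9.9389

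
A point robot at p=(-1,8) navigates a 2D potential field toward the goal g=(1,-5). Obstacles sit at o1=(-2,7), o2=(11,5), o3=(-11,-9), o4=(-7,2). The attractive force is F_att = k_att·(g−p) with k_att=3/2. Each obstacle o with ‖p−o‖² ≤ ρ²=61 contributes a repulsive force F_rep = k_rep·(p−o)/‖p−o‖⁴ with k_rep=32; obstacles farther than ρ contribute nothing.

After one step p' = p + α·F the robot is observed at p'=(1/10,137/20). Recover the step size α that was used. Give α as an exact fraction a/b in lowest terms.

α = 1/10

F_att = 3/2·(g−p) = 3/2·(2,-13) = (3.0000,-19.5000)
o1: d²=2 ≤ ρ²=61; F_rep = 32·(1,1)/2² = (8.0000,8.0000)
o2: d²=153 > ρ²=61 → inactive
o3: d²=389 > ρ²=61 → inactive
o4: d²=72 > ρ²=61 → inactive
F = F_att + ΣF_rep = (11.0000,-11.5000)
Δp = p'−p = (1.1000,-1.1500); α = Δx/Fx = (11/10) / (11) = 1/10
check: Δy/Fy = (-23/20) / (-23/2) = 1/10 ✓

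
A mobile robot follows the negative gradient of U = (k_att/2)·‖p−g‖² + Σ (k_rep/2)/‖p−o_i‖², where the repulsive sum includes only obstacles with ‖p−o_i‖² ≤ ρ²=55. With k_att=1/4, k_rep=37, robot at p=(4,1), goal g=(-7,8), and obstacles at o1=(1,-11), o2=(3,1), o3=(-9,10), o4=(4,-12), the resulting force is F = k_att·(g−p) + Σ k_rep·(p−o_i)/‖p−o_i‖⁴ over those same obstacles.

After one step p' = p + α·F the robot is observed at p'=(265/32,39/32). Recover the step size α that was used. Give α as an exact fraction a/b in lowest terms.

F_att = 1/4·(g−p) = 1/4·(-11,7) = (-2.7500,1.7500)
o1: d²=153 > ρ²=55 → inactive
o2: d²=1 ≤ ρ²=55; F_rep = 37·(1,0)/1² = (37.0000,0.0000)
o3: d²=250 > ρ²=55 → inactive
o4: d²=169 > ρ²=55 → inactive
F = F_att + ΣF_rep = (34.2500,1.7500)
Δp = p'−p = (4.2812,0.2188); α = Δx/Fx = (137/32) / (137/4) = 1/8
check: Δy/Fy = (7/32) / (7/4) = 1/8 ✓

α = 1/8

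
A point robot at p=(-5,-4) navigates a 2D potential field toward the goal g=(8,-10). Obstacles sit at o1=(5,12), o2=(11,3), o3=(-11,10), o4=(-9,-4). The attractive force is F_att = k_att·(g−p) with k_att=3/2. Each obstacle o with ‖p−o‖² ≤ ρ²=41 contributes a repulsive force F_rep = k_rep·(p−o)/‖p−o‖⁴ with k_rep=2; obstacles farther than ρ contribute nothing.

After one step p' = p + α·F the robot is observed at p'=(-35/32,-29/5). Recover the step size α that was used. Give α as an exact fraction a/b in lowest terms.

α = 1/5

F_att = 3/2·(g−p) = 3/2·(13,-6) = (19.5000,-9.0000)
o1: d²=356 > ρ²=41 → inactive
o2: d²=305 > ρ²=41 → inactive
o3: d²=232 > ρ²=41 → inactive
o4: d²=16 ≤ ρ²=41; F_rep = 2·(4,0)/16² = (0.0312,0.0000)
F = F_att + ΣF_rep = (19.5312,-9.0000)
Δp = p'−p = (3.9062,-1.8000); α = Δx/Fx = (125/32) / (625/32) = 1/5
check: Δy/Fy = (-9/5) / (-9) = 1/5 ✓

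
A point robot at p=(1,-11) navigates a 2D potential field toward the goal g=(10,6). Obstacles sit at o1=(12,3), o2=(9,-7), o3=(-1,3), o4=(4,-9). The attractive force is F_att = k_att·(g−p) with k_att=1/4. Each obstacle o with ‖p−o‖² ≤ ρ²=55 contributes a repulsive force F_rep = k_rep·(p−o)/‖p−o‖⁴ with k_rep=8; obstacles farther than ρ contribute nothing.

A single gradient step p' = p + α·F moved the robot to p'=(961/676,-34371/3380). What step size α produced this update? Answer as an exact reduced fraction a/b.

F_att = 1/4·(g−p) = 1/4·(9,17) = (2.2500,4.2500)
o1: d²=317 > ρ²=55 → inactive
o2: d²=80 > ρ²=55 → inactive
o3: d²=200 > ρ²=55 → inactive
o4: d²=13 ≤ ρ²=55; F_rep = 8·(-3,-2)/13² = (-0.1420,-0.0947)
F = F_att + ΣF_rep = (2.1080,4.1553)
Δp = p'−p = (0.4216,0.8311); α = Δx/Fx = (285/676) / (1425/676) = 1/5
check: Δy/Fy = (2809/3380) / (2809/676) = 1/5 ✓

α = 1/5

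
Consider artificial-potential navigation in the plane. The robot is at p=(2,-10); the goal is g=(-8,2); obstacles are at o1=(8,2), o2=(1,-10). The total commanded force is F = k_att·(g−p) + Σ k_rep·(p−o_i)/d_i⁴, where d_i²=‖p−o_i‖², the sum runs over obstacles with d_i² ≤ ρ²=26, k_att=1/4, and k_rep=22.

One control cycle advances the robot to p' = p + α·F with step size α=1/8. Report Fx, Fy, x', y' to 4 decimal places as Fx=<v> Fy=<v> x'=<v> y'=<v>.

Fx=19.5000 Fy=3.0000 x'=4.4375 y'=-9.6250

F_att = 1/4·(g−p) = 1/4·(-10,12) = (-2.5000,3.0000)
o1: d²=180 > ρ²=26 → inactive
o2: d²=1 ≤ ρ²=26; F_rep = 22·(1,0)/1² = (22.0000,0.0000)
F = F_att + ΣF_rep = (19.5000,3.0000)
p' = p + 1/8·F = (4.4375,-9.6250)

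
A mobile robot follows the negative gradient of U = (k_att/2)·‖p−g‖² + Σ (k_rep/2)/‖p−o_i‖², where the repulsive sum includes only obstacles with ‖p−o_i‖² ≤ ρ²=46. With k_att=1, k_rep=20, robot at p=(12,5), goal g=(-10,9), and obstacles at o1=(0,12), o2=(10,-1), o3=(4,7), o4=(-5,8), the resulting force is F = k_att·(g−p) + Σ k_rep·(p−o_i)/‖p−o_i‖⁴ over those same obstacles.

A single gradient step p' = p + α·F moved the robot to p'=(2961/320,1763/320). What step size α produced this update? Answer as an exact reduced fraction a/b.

F_att = 1·(g−p) = 1·(-22,4) = (-22.0000,4.0000)
o1: d²=193 > ρ²=46 → inactive
o2: d²=40 ≤ ρ²=46; F_rep = 20·(2,6)/40² = (0.0250,0.0750)
o3: d²=68 > ρ²=46 → inactive
o4: d²=298 > ρ²=46 → inactive
F = F_att + ΣF_rep = (-21.9750,4.0750)
Δp = p'−p = (-2.7469,0.5094); α = Δx/Fx = (-879/320) / (-879/40) = 1/8
check: Δy/Fy = (163/320) / (163/40) = 1/8 ✓

α = 1/8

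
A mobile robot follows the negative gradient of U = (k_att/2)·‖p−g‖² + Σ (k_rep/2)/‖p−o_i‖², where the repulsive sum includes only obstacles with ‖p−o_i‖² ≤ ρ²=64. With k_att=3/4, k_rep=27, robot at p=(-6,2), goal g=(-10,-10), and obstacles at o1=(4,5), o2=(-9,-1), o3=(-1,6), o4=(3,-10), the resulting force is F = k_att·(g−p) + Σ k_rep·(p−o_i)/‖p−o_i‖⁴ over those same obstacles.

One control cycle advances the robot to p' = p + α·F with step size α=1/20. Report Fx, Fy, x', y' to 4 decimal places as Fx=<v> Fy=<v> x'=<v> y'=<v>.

F_att = 3/4·(g−p) = 3/4·(-4,-12) = (-3.0000,-9.0000)
o1: d²=109 > ρ²=64 → inactive
o2: d²=18 ≤ ρ²=64; F_rep = 27·(3,3)/18² = (0.2500,0.2500)
o3: d²=41 ≤ ρ²=64; F_rep = 27·(-5,-4)/41² = (-0.0803,-0.0642)
o4: d²=225 > ρ²=64 → inactive
F = F_att + ΣF_rep = (-2.8303,-8.8142)
p' = p + 1/20·F = (-6.1415,1.5593)

Fx=-2.8303 Fy=-8.8142 x'=-6.1415 y'=1.5593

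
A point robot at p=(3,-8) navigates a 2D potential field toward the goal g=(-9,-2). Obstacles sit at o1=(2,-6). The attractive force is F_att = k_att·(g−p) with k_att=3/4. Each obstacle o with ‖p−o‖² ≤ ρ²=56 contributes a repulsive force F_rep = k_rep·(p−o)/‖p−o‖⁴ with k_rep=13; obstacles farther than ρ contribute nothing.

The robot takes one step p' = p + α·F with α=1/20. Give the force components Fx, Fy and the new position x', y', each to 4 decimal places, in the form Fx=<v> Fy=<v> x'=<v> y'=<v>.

Fx=-8.4800 Fy=3.4600 x'=2.5760 y'=-7.8270

F_att = 3/4·(g−p) = 3/4·(-12,6) = (-9.0000,4.5000)
o1: d²=5 ≤ ρ²=56; F_rep = 13·(1,-2)/5² = (0.5200,-1.0400)
F = F_att + ΣF_rep = (-8.4800,3.4600)
p' = p + 1/20·F = (2.5760,-7.8270)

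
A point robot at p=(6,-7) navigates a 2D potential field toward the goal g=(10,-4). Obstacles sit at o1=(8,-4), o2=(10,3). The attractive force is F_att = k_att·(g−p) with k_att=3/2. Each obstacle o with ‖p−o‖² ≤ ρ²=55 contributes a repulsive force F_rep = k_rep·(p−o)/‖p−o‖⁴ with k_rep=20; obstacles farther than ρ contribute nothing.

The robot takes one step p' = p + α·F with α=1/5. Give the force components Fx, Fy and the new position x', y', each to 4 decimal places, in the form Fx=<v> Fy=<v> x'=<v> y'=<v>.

F_att = 3/2·(g−p) = 3/2·(4,3) = (6.0000,4.5000)
o1: d²=13 ≤ ρ²=55; F_rep = 20·(-2,-3)/13² = (-0.2367,-0.3550)
o2: d²=116 > ρ²=55 → inactive
F = F_att + ΣF_rep = (5.7633,4.1450)
p' = p + 1/5·F = (7.1527,-6.1710)

Fx=5.7633 Fy=4.1450 x'=7.1527 y'=-6.1710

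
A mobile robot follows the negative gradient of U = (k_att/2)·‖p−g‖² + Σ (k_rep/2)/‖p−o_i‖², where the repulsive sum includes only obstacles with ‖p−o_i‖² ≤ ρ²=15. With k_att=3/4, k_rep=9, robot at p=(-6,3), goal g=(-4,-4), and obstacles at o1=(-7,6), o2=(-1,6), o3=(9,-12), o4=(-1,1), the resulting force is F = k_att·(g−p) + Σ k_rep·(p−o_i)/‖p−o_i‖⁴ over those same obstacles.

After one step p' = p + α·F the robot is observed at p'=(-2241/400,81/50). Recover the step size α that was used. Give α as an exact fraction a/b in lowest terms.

F_att = 3/4·(g−p) = 3/4·(2,-7) = (1.5000,-5.2500)
o1: d²=10 ≤ ρ²=15; F_rep = 9·(1,-3)/10² = (0.0900,-0.2700)
o2: d²=34 > ρ²=15 → inactive
o3: d²=450 > ρ²=15 → inactive
o4: d²=29 > ρ²=15 → inactive
F = F_att + ΣF_rep = (1.5900,-5.5200)
Δp = p'−p = (0.3975,-1.3800); α = Δx/Fx = (159/400) / (159/100) = 1/4
check: Δy/Fy = (-69/50) / (-138/25) = 1/4 ✓

α = 1/4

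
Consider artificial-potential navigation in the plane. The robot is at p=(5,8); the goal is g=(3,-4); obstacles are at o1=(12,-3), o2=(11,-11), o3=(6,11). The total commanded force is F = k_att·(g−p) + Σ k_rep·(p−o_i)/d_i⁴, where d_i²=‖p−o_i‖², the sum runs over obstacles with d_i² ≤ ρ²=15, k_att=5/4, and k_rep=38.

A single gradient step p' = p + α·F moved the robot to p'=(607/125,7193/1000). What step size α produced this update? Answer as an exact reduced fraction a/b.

F_att = 5/4·(g−p) = 5/4·(-2,-12) = (-2.5000,-15.0000)
o1: d²=170 > ρ²=15 → inactive
o2: d²=397 > ρ²=15 → inactive
o3: d²=10 ≤ ρ²=15; F_rep = 38·(-1,-3)/10² = (-0.3800,-1.1400)
F = F_att + ΣF_rep = (-2.8800,-16.1400)
Δp = p'−p = (-0.1440,-0.8070); α = Δx/Fx = (-18/125) / (-72/25) = 1/20
check: Δy/Fy = (-807/1000) / (-807/50) = 1/20 ✓

α = 1/20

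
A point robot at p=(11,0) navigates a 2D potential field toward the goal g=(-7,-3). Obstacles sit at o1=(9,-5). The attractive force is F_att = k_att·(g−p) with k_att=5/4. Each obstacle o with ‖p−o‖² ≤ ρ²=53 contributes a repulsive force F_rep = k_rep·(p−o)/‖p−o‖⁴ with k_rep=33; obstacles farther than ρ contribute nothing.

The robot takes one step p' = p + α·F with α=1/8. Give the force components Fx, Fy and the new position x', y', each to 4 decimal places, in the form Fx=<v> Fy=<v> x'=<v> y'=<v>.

F_att = 5/4·(g−p) = 5/4·(-18,-3) = (-22.5000,-3.7500)
o1: d²=29 ≤ ρ²=53; F_rep = 33·(2,5)/29² = (0.0785,0.1962)
F = F_att + ΣF_rep = (-22.4215,-3.5538)
p' = p + 1/8·F = (8.1973,-0.4442)

Fx=-22.4215 Fy=-3.5538 x'=8.1973 y'=-0.4442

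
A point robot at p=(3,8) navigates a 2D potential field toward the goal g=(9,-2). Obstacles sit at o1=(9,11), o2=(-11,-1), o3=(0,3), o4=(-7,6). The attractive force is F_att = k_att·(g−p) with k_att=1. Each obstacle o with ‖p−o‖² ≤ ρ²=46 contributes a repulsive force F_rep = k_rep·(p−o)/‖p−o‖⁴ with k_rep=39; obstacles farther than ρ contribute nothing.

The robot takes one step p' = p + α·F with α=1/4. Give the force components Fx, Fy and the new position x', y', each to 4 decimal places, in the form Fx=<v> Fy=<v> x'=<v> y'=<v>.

Fx=5.9857 Fy=-9.8891 x'=4.4964 y'=5.5277

F_att = 1·(g−p) = 1·(6,-10) = (6.0000,-10.0000)
o1: d²=45 ≤ ρ²=46; F_rep = 39·(-6,-3)/45² = (-0.1156,-0.0578)
o2: d²=277 > ρ²=46 → inactive
o3: d²=34 ≤ ρ²=46; F_rep = 39·(3,5)/34² = (0.1012,0.1687)
o4: d²=104 > ρ²=46 → inactive
F = F_att + ΣF_rep = (5.9857,-9.8891)
p' = p + 1/4·F = (4.4964,5.5277)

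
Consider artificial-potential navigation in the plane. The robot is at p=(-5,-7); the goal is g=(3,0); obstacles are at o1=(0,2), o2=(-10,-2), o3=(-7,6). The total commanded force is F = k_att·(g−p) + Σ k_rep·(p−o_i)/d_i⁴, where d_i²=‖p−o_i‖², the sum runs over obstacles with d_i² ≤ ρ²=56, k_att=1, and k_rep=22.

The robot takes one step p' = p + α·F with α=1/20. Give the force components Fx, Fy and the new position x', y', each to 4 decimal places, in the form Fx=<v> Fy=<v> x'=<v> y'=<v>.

F_att = 1·(g−p) = 1·(8,7) = (8.0000,7.0000)
o1: d²=106 > ρ²=56 → inactive
o2: d²=50 ≤ ρ²=56; F_rep = 22·(5,-5)/50² = (0.0440,-0.0440)
o3: d²=173 > ρ²=56 → inactive
F = F_att + ΣF_rep = (8.0440,6.9560)
p' = p + 1/20·F = (-4.5978,-6.6522)

Fx=8.0440 Fy=6.9560 x'=-4.5978 y'=-6.6522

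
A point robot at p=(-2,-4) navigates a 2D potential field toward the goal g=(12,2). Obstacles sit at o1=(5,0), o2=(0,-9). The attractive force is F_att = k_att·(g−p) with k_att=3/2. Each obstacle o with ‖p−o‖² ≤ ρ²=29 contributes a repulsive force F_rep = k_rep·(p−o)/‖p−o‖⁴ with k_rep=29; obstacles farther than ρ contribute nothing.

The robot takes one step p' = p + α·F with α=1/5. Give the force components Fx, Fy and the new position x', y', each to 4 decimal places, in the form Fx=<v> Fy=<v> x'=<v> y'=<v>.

Fx=20.9310 Fy=9.1724 x'=2.1862 y'=-2.1655

F_att = 3/2·(g−p) = 3/2·(14,6) = (21.0000,9.0000)
o1: d²=65 > ρ²=29 → inactive
o2: d²=29 ≤ ρ²=29; F_rep = 29·(-2,5)/29² = (-0.0690,0.1724)
F = F_att + ΣF_rep = (20.9310,9.1724)
p' = p + 1/5·F = (2.1862,-2.1655)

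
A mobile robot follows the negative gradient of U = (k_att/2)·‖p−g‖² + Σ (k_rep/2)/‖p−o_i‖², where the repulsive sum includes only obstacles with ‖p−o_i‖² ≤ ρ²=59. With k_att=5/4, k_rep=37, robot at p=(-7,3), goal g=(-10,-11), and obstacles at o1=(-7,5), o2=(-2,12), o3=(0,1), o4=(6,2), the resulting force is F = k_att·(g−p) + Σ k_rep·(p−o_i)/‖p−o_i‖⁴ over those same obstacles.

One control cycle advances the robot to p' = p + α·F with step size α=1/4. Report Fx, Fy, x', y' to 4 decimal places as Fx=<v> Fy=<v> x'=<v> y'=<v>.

F_att = 5/4·(g−p) = 5/4·(-3,-14) = (-3.7500,-17.5000)
o1: d²=4 ≤ ρ²=59; F_rep = 37·(0,-2)/4² = (0.0000,-4.6250)
o2: d²=106 > ρ²=59 → inactive
o3: d²=53 ≤ ρ²=59; F_rep = 37·(-7,2)/53² = (-0.0922,0.0263)
o4: d²=170 > ρ²=59 → inactive
F = F_att + ΣF_rep = (-3.8422,-22.0987)
p' = p + 1/4·F = (-7.9606,-2.5247)

Fx=-3.8422 Fy=-22.0987 x'=-7.9606 y'=-2.5247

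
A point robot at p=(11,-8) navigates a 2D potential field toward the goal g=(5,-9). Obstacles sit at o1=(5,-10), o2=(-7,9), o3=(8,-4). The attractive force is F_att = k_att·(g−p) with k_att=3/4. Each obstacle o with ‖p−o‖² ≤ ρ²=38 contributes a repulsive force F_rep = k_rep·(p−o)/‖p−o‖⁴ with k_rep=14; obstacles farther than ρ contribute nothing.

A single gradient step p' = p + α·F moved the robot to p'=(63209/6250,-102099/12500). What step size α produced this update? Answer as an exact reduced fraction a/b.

α = 1/5

F_att = 3/4·(g−p) = 3/4·(-6,-1) = (-4.5000,-0.7500)
o1: d²=40 > ρ²=38 → inactive
o2: d²=613 > ρ²=38 → inactive
o3: d²=25 ≤ ρ²=38; F_rep = 14·(3,-4)/25² = (0.0672,-0.0896)
F = F_att + ΣF_rep = (-4.4328,-0.8396)
Δp = p'−p = (-0.8866,-0.1679); α = Δx/Fx = (-5541/6250) / (-5541/1250) = 1/5
check: Δy/Fy = (-2099/12500) / (-2099/2500) = 1/5 ✓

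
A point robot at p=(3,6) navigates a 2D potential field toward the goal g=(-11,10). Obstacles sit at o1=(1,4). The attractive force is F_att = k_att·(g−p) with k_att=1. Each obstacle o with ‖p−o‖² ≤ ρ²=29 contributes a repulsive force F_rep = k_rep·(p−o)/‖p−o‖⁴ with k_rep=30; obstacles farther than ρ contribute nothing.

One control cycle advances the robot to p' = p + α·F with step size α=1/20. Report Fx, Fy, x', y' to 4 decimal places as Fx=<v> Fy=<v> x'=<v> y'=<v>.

F_att = 1·(g−p) = 1·(-14,4) = (-14.0000,4.0000)
o1: d²=8 ≤ ρ²=29; F_rep = 30·(2,2)/8² = (0.9375,0.9375)
F = F_att + ΣF_rep = (-13.0625,4.9375)
p' = p + 1/20·F = (2.3469,6.2469)

Fx=-13.0625 Fy=4.9375 x'=2.3469 y'=6.2469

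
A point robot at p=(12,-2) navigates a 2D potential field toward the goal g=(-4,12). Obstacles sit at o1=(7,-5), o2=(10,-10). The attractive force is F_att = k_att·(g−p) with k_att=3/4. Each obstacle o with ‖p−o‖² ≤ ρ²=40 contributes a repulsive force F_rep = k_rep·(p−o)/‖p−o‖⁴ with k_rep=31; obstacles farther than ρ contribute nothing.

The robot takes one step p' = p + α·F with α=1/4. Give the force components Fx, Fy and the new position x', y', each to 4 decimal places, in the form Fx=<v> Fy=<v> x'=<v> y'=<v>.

Fx=-11.8659 Fy=10.5804 x'=9.0335 y'=0.6451

F_att = 3/4·(g−p) = 3/4·(-16,14) = (-12.0000,10.5000)
o1: d²=34 ≤ ρ²=40; F_rep = 31·(5,3)/34² = (0.1341,0.0804)
o2: d²=68 > ρ²=40 → inactive
F = F_att + ΣF_rep = (-11.8659,10.5804)
p' = p + 1/4·F = (9.0335,0.6451)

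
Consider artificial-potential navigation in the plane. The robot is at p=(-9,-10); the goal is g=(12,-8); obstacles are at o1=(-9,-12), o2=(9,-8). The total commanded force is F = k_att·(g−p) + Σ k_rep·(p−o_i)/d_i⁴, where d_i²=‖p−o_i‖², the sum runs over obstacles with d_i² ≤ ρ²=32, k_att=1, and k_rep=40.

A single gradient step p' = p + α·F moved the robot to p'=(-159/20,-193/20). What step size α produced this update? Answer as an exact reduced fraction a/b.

F_att = 1·(g−p) = 1·(21,2) = (21.0000,2.0000)
o1: d²=4 ≤ ρ²=32; F_rep = 40·(0,2)/4² = (0.0000,5.0000)
o2: d²=328 > ρ²=32 → inactive
F = F_att + ΣF_rep = (21.0000,7.0000)
Δp = p'−p = (1.0500,0.3500); α = Δx/Fx = (21/20) / (21) = 1/20
check: Δy/Fy = (7/20) / (7) = 1/20 ✓

α = 1/20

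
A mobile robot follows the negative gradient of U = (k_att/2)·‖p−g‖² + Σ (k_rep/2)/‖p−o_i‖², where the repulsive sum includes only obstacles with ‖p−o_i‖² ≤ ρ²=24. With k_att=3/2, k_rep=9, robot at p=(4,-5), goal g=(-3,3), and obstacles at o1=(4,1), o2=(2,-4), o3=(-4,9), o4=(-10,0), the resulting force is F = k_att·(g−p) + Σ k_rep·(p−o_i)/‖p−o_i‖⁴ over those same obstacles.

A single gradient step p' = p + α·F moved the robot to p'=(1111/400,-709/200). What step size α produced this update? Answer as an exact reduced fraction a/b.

α = 1/8

F_att = 3/2·(g−p) = 3/2·(-7,8) = (-10.5000,12.0000)
o1: d²=36 > ρ²=24 → inactive
o2: d²=5 ≤ ρ²=24; F_rep = 9·(2,-1)/5² = (0.7200,-0.3600)
o3: d²=260 > ρ²=24 → inactive
o4: d²=221 > ρ²=24 → inactive
F = F_att + ΣF_rep = (-9.7800,11.6400)
Δp = p'−p = (-1.2225,1.4550); α = Δx/Fx = (-489/400) / (-489/50) = 1/8
check: Δy/Fy = (291/200) / (291/25) = 1/8 ✓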